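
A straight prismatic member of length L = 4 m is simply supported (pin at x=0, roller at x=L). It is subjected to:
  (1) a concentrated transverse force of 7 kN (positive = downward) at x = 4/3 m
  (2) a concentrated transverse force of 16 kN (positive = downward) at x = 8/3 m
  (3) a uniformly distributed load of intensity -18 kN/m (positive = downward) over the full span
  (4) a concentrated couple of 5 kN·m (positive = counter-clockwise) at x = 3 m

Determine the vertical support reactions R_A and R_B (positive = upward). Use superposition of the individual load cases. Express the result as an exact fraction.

Load 1 — point force P=7 kN at a=4/3 m (b=L-a=8/3):
  R_A = Pb/L = 7·(8/3)/4 = 14/3 kN
  R_B = Pa/L = 7·(4/3)/4 = 7/3 kN
Load 2 — point force P=16 kN at a=8/3 m (b=L-a=4/3):
  R_A = Pb/L = 16·(4/3)/4 = 16/3 kN
  R_B = Pa/L = 16·(8/3)/4 = 32/3 kN
Load 3 — uniform load w=-18 kN/m over full span:
  R_A = wL/2 = (-18)·4/2 = -36 kN
  R_B = wL/2 = (-18)·4/2 = -36 kN
Load 4 — applied couple M₀=5 kN·m at a=3 m (b=L-a=1):
  R_A = M₀/L = 5/4 kN
  R_B = -M₀/L = -5/4 kN
Superposition: R_A = -99/4 kN, R_B = -97/4 kN

R_A = -99/4 kN, R_B = -97/4 kN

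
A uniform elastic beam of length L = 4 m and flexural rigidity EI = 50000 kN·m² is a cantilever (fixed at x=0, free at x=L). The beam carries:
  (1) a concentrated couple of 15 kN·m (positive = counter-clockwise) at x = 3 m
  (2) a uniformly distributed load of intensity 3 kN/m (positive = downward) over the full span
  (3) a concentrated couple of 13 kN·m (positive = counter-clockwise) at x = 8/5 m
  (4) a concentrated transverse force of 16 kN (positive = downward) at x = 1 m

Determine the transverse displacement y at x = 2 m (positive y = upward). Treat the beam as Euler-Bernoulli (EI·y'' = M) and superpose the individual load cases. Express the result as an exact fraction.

y(2) = 143/937500 m

Load 1 — applied couple M₀=15 kN·m at a=3 m (b=L-a=1):
  y_1 = M₀x²/(2EI)  [x≤a] = 15·2²/(2·50000) = 3/5000 m
Load 2 — uniform load w=3 kN/m over full span:
  y_2 = -wx²(x²-4Lx+6L²)/(24EI) = -3·2²·(2²-4·4·2+6·4²)/(24·50000) = -17/25000 m
Load 3 — applied couple M₀=13 kN·m at a=8/5 m (b=L-a=12/5):
  y_3 = M₀a(2x-a)/(2EI)  [x>a] = 13·(8/5)·(2·2-(8/5))/(2·50000) = 39/78125 m
Load 4 — point force P=16 kN at a=1 m (b=L-a=3):
  y_4 = -Pa²(3x-a)/(6EI)  [x>a] = -16·1²·(3·2-1)/(6·50000) = -1/3750 m
Superposition: y = Σ y_i = 143/937500 m ≈ 0.000153 m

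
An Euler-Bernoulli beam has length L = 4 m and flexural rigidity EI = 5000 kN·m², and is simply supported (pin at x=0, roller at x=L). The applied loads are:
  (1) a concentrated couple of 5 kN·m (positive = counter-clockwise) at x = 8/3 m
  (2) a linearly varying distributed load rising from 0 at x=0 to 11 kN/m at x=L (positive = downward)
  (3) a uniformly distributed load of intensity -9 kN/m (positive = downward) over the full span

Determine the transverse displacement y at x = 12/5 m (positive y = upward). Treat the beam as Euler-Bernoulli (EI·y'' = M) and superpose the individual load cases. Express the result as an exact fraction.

y(12/5) = 48833/29296875 m

Load 1 — applied couple M₀=5 kN·m at a=8/3 m (b=L-a=4/3):
  y_1 = (M₀x³/(6L)+C₁x)/EI  [x≤a] with C₁=M₀(3b²-L²)/(6L)=-20/9 = (5·(12/5)³/(6·4)+(-20/9)·(12/5))/5000 = -23/46875 m
Load 2 — triangular load w₀=11 kN/m (0→w₀ over full span):
  y_2 = -w₀x(7L⁴-10L²x²+3x⁴)/(360LEI) = -11·(12/5)·(7·4⁴-10·4²·(12/5)²+3·(12/5)⁴)/(360·4·5000) = -104192/29296875 m
Load 3 — uniform load w=-9 kN/m over full span:
  y_3 = -wx(L³-2Lx²+x³)/(24EI) = -(-9)·(12/5)·(4³-2·4·(12/5)²+(12/5)³)/(24·5000) = 2232/390625 m
Superposition: y = Σ y_i = 48833/29296875 m ≈ 0.001667 m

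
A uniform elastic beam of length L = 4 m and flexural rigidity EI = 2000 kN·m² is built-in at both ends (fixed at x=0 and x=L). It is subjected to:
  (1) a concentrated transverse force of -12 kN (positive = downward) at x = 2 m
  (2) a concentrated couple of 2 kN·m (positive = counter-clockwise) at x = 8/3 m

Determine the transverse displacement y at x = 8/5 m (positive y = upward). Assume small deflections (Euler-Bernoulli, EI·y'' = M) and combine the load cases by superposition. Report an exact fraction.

y(8/5) = 224/140625 m

Load 1 — point force P=-12 kN at a=2 m (b=L-a=2):
  y_1 = -Pb²x²(3aL-(3a+b)x)/(6L³EI)  [x≤a] = -(-12)·2²·(8/5)²·(3·2·4-(3·2+2)·(8/5))/(6·4³·2000) = 28/15625 m
Load 2 — applied couple M₀=2 kN·m at a=8/3 m (b=L-a=4/3):
  y_2 = (R_Ax³/6 - M_Ax²/2)/EI  [x≤a] with R_A=2/3, M_A=2/3 = ((2/3)·(8/5)³/6 - (2/3)·(8/5)²/2)/2000 = -28/140625 m
Superposition: y = Σ y_i = 224/140625 m ≈ 0.001593 m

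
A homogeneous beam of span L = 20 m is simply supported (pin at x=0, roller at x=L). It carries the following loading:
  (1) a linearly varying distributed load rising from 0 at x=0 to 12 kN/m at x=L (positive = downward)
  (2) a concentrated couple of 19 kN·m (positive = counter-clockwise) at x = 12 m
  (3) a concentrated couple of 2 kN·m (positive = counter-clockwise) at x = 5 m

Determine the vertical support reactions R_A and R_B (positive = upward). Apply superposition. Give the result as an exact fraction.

R_A = 821/20 kN, R_B = 1579/20 kN

Load 1 — triangular load w₀=12 kN/m (0→w₀ over full span):
  R_A = w₀L/6 = 12·20/6 = 40 kN
  R_B = w₀L/3 = 12·20/3 = 80 kN
Load 2 — applied couple M₀=19 kN·m at a=12 m (b=L-a=8):
  R_A = M₀/L = 19/20 kN
  R_B = -M₀/L = -19/20 kN
Load 3 — applied couple M₀=2 kN·m at a=5 m (b=L-a=15):
  R_A = M₀/L = 2/20 = 1/10 kN
  R_B = -M₀/L = -2/20 = -1/10 kN
Superposition: R_A = 821/20 kN, R_B = 1579/20 kN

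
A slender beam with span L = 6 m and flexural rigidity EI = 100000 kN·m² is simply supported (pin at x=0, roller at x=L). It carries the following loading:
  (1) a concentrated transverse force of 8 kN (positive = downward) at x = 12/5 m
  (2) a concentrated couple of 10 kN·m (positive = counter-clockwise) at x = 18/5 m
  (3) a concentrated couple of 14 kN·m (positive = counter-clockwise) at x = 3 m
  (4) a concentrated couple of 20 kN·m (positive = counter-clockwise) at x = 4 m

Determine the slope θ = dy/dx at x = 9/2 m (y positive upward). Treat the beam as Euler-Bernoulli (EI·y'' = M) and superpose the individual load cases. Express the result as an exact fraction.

θ(9/2) = 37117/150000000 rad

Load 1 — point force P=8 kN at a=12/5 m (b=L-a=18/5):
  θ_1 = -Pa(2L²-6Lx+3x²+a²)/(6LEI)  [x>a] = -8·(12/5)·(2·6²-6·6·(9/2)+3·(9/2)²+(12/5)²)/(6·6·100000) = 783/6250000 rad
Load 2 — applied couple M₀=10 kN·m at a=18/5 m (b=L-a=12/5):
  θ_2 = (M₀x²/(2L)-M₀(x-a)+C₁)/EI  [x>a] with C₁=M₀(3b²-L²)/(6L)=-26/5 = (10·(9/2)²/(2·6)-10·((9/2)-(18/5))+(-26/5))/100000 = 107/4000000 rad
Load 3 — applied couple M₀=14 kN·m at a=3 m (b=L-a=3):
  θ_3 = (M₀x²/(2L)-M₀(x-a)+C₁)/EI  [x>a] with C₁=M₀(3b²-L²)/(6L)=-7/2 = (14·(9/2)²/(2·6)-14·((9/2)-3)+(-7/2))/100000 = -7/800000 rad
Load 4 — applied couple M₀=20 kN·m at a=4 m (b=L-a=2):
  θ_4 = (M₀x²/(2L)-M₀(x-a)+C₁)/EI  [x>a] with C₁=M₀(3b²-L²)/(6L)=-40/3 = (20·(9/2)²/(2·6)-20·((9/2)-4)+(-40/3))/100000 = 1/9600 rad
Superposition: θ = Σ θ_i = 37117/150000000 rad ≈ 0.000247 rad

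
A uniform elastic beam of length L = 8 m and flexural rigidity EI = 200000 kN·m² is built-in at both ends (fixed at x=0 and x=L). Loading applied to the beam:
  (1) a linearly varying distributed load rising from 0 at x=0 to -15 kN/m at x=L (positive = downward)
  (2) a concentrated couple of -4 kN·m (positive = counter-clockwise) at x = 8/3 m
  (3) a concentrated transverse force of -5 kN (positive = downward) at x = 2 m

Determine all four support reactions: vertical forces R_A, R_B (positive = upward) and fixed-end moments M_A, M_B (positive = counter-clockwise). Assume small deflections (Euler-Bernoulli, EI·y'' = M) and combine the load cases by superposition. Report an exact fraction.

Load 1 — triangular load w₀=-15 kN/m (0→w₀ over full span):
  R_A = 3w₀L/20 = 3·(-15)·8/20 = -18 kN
  M_A = w₀L²/30 = (-15)·8²/30 = -32 kN·m
  R_B = 7w₀L/20 = 7·(-15)·8/20 = -42 kN
  M_B = -w₀L²/20 = -(-15)·8²/20 = 48 kN·m
Load 2 — applied couple M₀=-4 kN·m at a=8/3 m (b=L-a=16/3):
  R_A = 6M₀ab/L³ = 6·(-4)·(8/3)·(16/3)/8³ = -2/3 kN
  M_A = M₀b(2a-b)/L² = (-4)·(16/3)·(2·(8/3)-(16/3))/8² = 0 kN·m
  R_B = -6M₀ab/L³ = -6·(-4)·(8/3)·(16/3)/8³ = 2/3 kN
  M_B = M₀a(2b-a)/L² = (-4)·(8/3)·(2·(16/3)-(8/3))/8² = -4/3 kN·m
Load 3 — point force P=-5 kN at a=2 m (b=L-a=6):
  R_A = Pb²(3a+b)/L³ = (-5)·6²·(3·2+6)/8³ = -135/32 kN
  M_A = Pab²/L² = (-5)·2·6²/8² = -45/8 kN·m
  R_B = Pa²(a+3b)/L³ = (-5)·2²·(2+3·6)/8³ = -25/32 kN
  M_B = -Pa²b/L² = -(-5)·2²·6/8² = 15/8 kN·m
Superposition: R_A = -2197/96 kN, M_A = -301/8 kN·m, R_B = -4043/96 kN, M_B = 1165/24 kN·m

R_A = -2197/96 kN, M_A = -301/8 kN·m, R_B = -4043/96 kN, M_B = 1165/24 kN·m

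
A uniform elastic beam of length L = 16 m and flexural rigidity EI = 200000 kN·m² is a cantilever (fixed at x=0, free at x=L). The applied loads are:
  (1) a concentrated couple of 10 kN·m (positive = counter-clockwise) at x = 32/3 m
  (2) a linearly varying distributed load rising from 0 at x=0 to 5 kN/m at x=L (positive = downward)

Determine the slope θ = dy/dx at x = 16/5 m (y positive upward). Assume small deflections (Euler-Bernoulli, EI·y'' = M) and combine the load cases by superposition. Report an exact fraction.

θ(16/5) = -13241/2343750 rad

Load 1 — applied couple M₀=10 kN·m at a=32/3 m (b=L-a=16/3):
  θ_1 = M₀x/EI  [x≤a] = 10·(16/5)/200000 = 1/6250 rad
Load 2 — triangular load w₀=5 kN/m (0→w₀ over full span):
  θ_2 = (w₀Lx²/4-w₀L²x/3-w₀x⁴/(24L))/EI = (5·16·(16/5)²/4-5·16²·(16/5)/3-5·(16/5)⁴/(24·16))/200000 = -6808/1171875 rad
Superposition: θ = Σ θ_i = -13241/2343750 rad ≈ -0.005649 rad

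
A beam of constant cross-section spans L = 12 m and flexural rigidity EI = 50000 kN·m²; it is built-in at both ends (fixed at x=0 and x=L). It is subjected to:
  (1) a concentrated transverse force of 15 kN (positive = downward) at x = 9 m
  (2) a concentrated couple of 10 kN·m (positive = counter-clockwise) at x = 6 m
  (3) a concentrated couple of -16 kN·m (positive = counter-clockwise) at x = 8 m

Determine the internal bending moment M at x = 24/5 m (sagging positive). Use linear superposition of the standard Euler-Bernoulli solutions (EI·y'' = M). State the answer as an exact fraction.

Load 1 — point force P=15 kN at a=9 m (b=L-a=3):
  M_1 = Pb²(3a+b)x/L³ - Pab²/L²  [x≤a] = 15·3²·(3·9+3)·(24/5)/12³ - 15·9·3²/12² = 45/16 kN·m
Load 2 — applied couple M₀=10 kN·m at a=6 m (b=L-a=6):
  M_2 = R_Ax - M_A  [x≤a] with R_A=5/4, M_A=5/2 = (5/4)·(24/5) - (5/2) = 7/2 kN·m
Load 3 — applied couple M₀=-16 kN·m at a=8 m (b=L-a=4):
  M_3 = R_Ax - M_A  [x≤a] with R_A=-16/9, M_A=-16/3 = (-16/9)·(24/5) - (-16/3) = -16/5 kN·m
Superposition: M = Σ M_i = 249/80 kN·m ≈ 3.112500 kN·m

M(24/5) = 249/80 kN·m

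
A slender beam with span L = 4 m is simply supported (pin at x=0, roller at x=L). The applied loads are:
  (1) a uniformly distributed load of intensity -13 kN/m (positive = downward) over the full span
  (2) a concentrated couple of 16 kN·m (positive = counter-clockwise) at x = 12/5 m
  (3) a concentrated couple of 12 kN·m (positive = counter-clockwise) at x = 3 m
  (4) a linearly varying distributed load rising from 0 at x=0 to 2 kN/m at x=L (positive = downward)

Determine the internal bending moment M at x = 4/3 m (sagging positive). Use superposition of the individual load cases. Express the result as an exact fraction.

M(4/3) = -988/81 kN·m

Load 1 — uniform load w=-13 kN/m over full span:
  M_1 = wx(L-x)/2 = (-13)·(4/3)·(4-(4/3))/2 = -208/9 kN·m
Load 2 — applied couple M₀=16 kN·m at a=12/5 m (b=L-a=8/5):
  M_2 = M₀x/L  [x≤a] = 16·(4/3)/4 = 16/3 kN·m
Load 3 — applied couple M₀=12 kN·m at a=3 m (b=L-a=1):
  M_3 = M₀x/L  [x≤a] = 12·(4/3)/4 = 4 kN·m
Load 4 — triangular load w₀=2 kN/m (0→w₀ over full span):
  M_4 = w₀Lx/6 - w₀x³/(6L) = 2·4·(4/3)/6 - 2·(4/3)³/(6·4) = 128/81 kN·m
Superposition: M = Σ M_i = -988/81 kN·m ≈ -12.197531 kN·m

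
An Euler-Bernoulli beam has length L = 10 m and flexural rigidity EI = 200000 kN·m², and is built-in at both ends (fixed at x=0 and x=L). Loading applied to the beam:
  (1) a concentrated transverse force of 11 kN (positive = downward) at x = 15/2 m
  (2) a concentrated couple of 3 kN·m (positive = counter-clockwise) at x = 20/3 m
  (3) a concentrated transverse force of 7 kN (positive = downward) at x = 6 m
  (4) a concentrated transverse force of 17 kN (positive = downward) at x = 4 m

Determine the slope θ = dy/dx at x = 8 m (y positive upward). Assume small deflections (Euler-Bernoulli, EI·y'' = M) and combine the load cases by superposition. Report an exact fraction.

θ(8) = 8987/40000000 rad

Load 1 — point force P=11 kN at a=15/2 m (b=L-a=5/2):
  θ_1 = Pa²(L-x)(2bL-(3b+a)(L-x))/(2L³EI)  [x>a] = 11·(15/2)²·(10-8)·(2·(5/2)·10-(3·(5/2)+(15/2))·(10-8))/(2·10³·200000) = 99/1600000 rad
Load 2 — applied couple M₀=3 kN·m at a=20/3 m (b=L-a=10/3):
  θ_2 = (R_Ax²/2 - M_Ax - M₀(x-a))/EI  [x>a] with R_A=2/5, M_A=1 = ((2/5)·8²/2 - 1·8 - 3·(8-(20/3)))/200000 = 1/250000 rad
Load 3 — point force P=7 kN at a=6 m (b=L-a=4):
  θ_3 = Pa²(L-x)(2bL-(3b+a)(L-x))/(2L³EI)  [x>a] = 7·6²·(10-8)·(2·4·10-(3·4+6)·(10-8))/(2·10³·200000) = 693/12500000 rad
Load 4 — point force P=17 kN at a=4 m (b=L-a=6):
  θ_4 = Pa²(L-x)(2bL-(3b+a)(L-x))/(2L³EI)  [x>a] = 17·4²·(10-8)·(2·6·10-(3·6+4)·(10-8))/(2·10³·200000) = 323/3125000 rad
Superposition: θ = Σ θ_i = 8987/40000000 rad ≈ 0.000225 rad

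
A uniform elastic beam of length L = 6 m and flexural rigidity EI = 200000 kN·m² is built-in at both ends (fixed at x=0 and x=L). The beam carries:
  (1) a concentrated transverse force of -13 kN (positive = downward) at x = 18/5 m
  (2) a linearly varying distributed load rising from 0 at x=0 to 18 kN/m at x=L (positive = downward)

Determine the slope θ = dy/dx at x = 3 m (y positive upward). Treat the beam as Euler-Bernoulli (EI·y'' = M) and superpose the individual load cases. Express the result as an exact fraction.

θ(3) = -153/200000000 rad

Load 1 — point force P=-13 kN at a=18/5 m (b=L-a=12/5):
  θ_1 = -Pb²x(2aL-(3a+b)x)/(2L³EI)  [x≤a] = -(-13)·(12/5)²·3·(2·(18/5)·6-(3·(18/5)+(12/5))·3)/(2·6³·200000) = 117/12500000 rad
Load 2 — triangular load w₀=18 kN/m (0→w₀ over full span):
  θ_2 = -w₀(2x(L-x)(L-2x)(x+2L)+x²(L-x)²)/(120LEI) = -18·(2·3·(6-3)·(6-2·3)·(3+2·6)+3²·(6-3)²)/(120·6·200000) = -81/8000000 rad
Superposition: θ = Σ θ_i = -153/200000000 rad ≈ -0.000001 rad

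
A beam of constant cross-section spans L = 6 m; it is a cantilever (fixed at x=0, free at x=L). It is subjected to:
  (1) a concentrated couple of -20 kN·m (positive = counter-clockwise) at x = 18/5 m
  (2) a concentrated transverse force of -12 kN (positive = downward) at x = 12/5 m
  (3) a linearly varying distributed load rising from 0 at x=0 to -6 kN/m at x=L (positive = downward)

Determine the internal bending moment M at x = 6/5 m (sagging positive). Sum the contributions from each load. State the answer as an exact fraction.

Load 1 — applied couple M₀=-20 kN·m at a=18/5 m (b=L-a=12/5):
  M_1 = M₀  [x≤a] = (-20) = -20 kN·m
Load 2 — point force P=-12 kN at a=12/5 m (b=L-a=18/5):
  M_2 = -P(a-x)  [x≤a] = -(-12)·((12/5)-(6/5)) = 72/5 kN·m
Load 3 — triangular load w₀=-6 kN/m (0→w₀ over full span):
  M_3 = w₀Lx/2 - w₀L²/3 - w₀x³/(6L) = (-6)·6·(6/5)/2 - (-6)·6²/3 - (-6)·(6/5)³/(6·6) = 6336/125 kN·m
Superposition: M = Σ M_i = 5636/125 kN·m ≈ 45.088000 kN·m

M(6/5) = 5636/125 kN·m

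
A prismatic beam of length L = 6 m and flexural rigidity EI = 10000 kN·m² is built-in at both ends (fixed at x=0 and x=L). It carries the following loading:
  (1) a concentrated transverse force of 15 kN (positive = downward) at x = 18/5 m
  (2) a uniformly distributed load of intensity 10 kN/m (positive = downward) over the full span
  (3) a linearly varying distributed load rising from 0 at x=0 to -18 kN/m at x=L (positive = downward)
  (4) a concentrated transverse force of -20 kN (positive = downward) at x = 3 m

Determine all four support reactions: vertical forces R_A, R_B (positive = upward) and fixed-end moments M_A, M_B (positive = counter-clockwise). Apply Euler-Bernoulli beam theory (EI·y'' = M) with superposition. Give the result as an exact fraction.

Load 1 — point force P=15 kN at a=18/5 m (b=L-a=12/5):
  R_A = Pb²(3a+b)/L³ = 15·(12/5)²·(3·(18/5)+(12/5))/6³ = 132/25 kN
  M_A = Pab²/L² = 15·(18/5)·(12/5)²/6² = 216/25 kN·m
  R_B = Pa²(a+3b)/L³ = 15·(18/5)²·((18/5)+3·(12/5))/6³ = 243/25 kN
  M_B = -Pa²b/L² = -15·(18/5)²·(12/5)/6² = -324/25 kN·m
Load 2 — uniform load w=10 kN/m over full span:
  R_A = wL/2 = 10·6/2 = 30 kN
  M_A = wL²/12 = 10·6²/12 = 30 kN·m
  R_B = wL/2 = 10·6/2 = 30 kN
  M_B = -wL²/12 = -10·6²/12 = -30 kN·m
Load 3 — triangular load w₀=-18 kN/m (0→w₀ over full span):
  R_A = 3w₀L/20 = 3·(-18)·6/20 = -81/5 kN
  M_A = w₀L²/30 = (-18)·6²/30 = -108/5 kN·m
  R_B = 7w₀L/20 = 7·(-18)·6/20 = -189/5 kN
  M_B = -w₀L²/20 = -(-18)·6²/20 = 162/5 kN·m
Load 4 — point force P=-20 kN at a=3 m (b=L-a=3):
  R_A = Pb²(3a+b)/L³ = (-20)·3²·(3·3+3)/6³ = -10 kN
  M_A = Pab²/L² = (-20)·3·3²/6² = -15 kN·m
  R_B = Pa²(a+3b)/L³ = (-20)·3²·(3+3·3)/6³ = -10 kN
  M_B = -Pa²b/L² = -(-20)·3²·3/6² = 15 kN·m
Superposition: R_A = 227/25 kN, M_A = 51/25 kN·m, R_B = -202/25 kN, M_B = 111/25 kN·m

R_A = 227/25 kN, M_A = 51/25 kN·m, R_B = -202/25 kN, M_B = 111/25 kN·m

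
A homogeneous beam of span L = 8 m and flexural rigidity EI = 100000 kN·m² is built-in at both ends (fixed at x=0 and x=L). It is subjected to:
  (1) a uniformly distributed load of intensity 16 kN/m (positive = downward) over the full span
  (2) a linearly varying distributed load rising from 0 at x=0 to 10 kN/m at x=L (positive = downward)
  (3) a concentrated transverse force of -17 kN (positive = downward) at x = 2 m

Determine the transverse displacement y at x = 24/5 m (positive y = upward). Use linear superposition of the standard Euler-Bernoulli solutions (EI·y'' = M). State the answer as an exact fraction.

y(24/5) = -111487/58593750 m

Load 1 — uniform load w=16 kN/m over full span:
  y_1 = -wx²(L-x)²/(24EI) = -16·(24/5)²·(8-(24/5))²/(24·100000) = -3072/1953125 m
Load 2 — triangular load w₀=10 kN/m (0→w₀ over full span):
  y_2 = -w₀x²(L-x)²(x+2L)/(120LEI) = -10·(24/5)²·(8-(24/5))²·((24/5)+2·8)/(120·8·100000) = -4992/9765625 m
Load 3 — point force P=-17 kN at a=2 m (b=L-a=6):
  y_3 = -Pa²(L-x)²(3bL-(3b+a)(L-x))/(6L³EI)  [x>a] = -(-17)·2²·(8-(24/5))²·(3·6·8-(3·6+2)·(8-(24/5)))/(6·8³·100000) = 17/93750 m
Superposition: y = Σ y_i = -111487/58593750 m ≈ -0.001903 m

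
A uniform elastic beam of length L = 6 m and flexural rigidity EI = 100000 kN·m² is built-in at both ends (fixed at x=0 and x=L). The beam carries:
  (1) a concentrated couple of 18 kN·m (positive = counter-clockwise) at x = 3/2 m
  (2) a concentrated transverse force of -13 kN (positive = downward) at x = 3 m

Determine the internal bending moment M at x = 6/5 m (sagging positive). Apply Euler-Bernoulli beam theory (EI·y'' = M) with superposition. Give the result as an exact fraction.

Load 1 — applied couple M₀=18 kN·m at a=3/2 m (b=L-a=9/2):
  M_1 = R_Ax - M_A  [x≤a] with R_A=27/8, M_A=-27/8 = (27/8)·(6/5) - (-27/8) = 297/40 kN·m
Load 2 — point force P=-13 kN at a=3 m (b=L-a=3):
  M_2 = Pb²(3a+b)x/L³ - Pab²/L²  [x≤a] = (-13)·3²·(3·3+3)·(6/5)/6³ - (-13)·3·3²/6² = 39/20 kN·m
Superposition: M = Σ M_i = 75/8 kN·m ≈ 9.375000 kN·m

M(6/5) = 75/8 kN·m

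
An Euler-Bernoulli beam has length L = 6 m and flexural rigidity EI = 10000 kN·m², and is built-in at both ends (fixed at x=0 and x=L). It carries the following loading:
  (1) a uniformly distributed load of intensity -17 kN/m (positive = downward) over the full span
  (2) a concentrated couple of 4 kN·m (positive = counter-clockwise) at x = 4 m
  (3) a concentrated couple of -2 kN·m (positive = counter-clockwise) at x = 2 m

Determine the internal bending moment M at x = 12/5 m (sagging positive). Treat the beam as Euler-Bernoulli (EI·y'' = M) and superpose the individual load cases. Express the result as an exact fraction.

Load 1 — uniform load w=-17 kN/m over full span:
  M_1 = wLx/2 - wL²/12 - wx²/2 = (-17)·6·(12/5)/2 - (-17)·6²/12 - (-17)·(12/5)²/2 = -561/25 kN·m
Load 2 — applied couple M₀=4 kN·m at a=4 m (b=L-a=2):
  M_2 = R_Ax - M_A  [x≤a] with R_A=8/9, M_A=4/3 = (8/9)·(12/5) - (4/3) = 4/5 kN·m
Load 3 — applied couple M₀=-2 kN·m at a=2 m (b=L-a=4):
  M_3 = R_Ax - M_A - M₀  [x>a] with R_A=-4/9, M_A=0 = (-4/9)·(12/5) - 0 - (-2) = 14/15 kN·m
Superposition: M = Σ M_i = -1553/75 kN·m ≈ -20.706667 kN·m

M(12/5) = -1553/75 kN·m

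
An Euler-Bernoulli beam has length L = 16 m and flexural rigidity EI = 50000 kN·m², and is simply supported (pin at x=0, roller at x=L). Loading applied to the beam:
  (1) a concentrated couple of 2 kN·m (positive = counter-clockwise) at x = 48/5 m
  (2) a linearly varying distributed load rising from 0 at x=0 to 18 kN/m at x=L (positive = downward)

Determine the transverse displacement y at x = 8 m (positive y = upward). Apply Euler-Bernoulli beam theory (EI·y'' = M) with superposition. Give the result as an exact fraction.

Load 1 — applied couple M₀=2 kN·m at a=48/5 m (b=L-a=32/5):
  y_1 = (M₀x³/(6L)+C₁x)/EI  [x≤a] with C₁=M₀(3b²-L²)/(6L)=-208/75 = (2·8³/(6·16)+(-208/75)·8)/50000 = -18/78125 m
Load 2 — triangular load w₀=18 kN/m (0→w₀ over full span):
  y_2 = -w₀x(7L⁴-10L²x²+3x⁴)/(360LEI) = -18·8·(7·16⁴-10·16²·8²+3·8⁴)/(360·16·50000) = -96/625 m
Superposition: y = Σ y_i = -12018/78125 m ≈ -0.153830 m

y(8) = -12018/78125 m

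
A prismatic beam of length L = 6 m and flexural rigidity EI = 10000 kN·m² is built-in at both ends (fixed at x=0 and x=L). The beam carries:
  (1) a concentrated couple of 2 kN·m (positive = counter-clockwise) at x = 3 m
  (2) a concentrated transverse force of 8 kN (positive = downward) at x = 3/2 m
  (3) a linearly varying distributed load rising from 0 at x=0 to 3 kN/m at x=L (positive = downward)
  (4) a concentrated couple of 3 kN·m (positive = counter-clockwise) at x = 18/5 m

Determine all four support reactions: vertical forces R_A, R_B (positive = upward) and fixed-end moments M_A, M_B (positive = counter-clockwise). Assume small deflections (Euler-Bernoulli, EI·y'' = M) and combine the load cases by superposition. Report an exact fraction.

Load 1 — applied couple M₀=2 kN·m at a=3 m (b=L-a=3):
  R_A = 6M₀ab/L³ = 6·2·3·3/6³ = 1/2 kN
  M_A = M₀b(2a-b)/L² = 2·3·(2·3-3)/6² = 1/2 kN·m
  R_B = -6M₀ab/L³ = -6·2·3·3/6³ = -1/2 kN
  M_B = M₀a(2b-a)/L² = 2·3·(2·3-3)/6² = 1/2 kN·m
Load 2 — point force P=8 kN at a=3/2 m (b=L-a=9/2):
  R_A = Pb²(3a+b)/L³ = 8·(9/2)²·(3·(3/2)+(9/2))/6³ = 27/4 kN
  M_A = Pab²/L² = 8·(3/2)·(9/2)²/6² = 27/4 kN·m
  R_B = Pa²(a+3b)/L³ = 8·(3/2)²·((3/2)+3·(9/2))/6³ = 5/4 kN
  M_B = -Pa²b/L² = -8·(3/2)²·(9/2)/6² = -9/4 kN·m
Load 3 — triangular load w₀=3 kN/m (0→w₀ over full span):
  R_A = 3w₀L/20 = 3·3·6/20 = 27/10 kN
  M_A = w₀L²/30 = 3·6²/30 = 18/5 kN·m
  R_B = 7w₀L/20 = 7·3·6/20 = 63/10 kN
  M_B = -w₀L²/20 = -3·6²/20 = -27/5 kN·m
Load 4 — applied couple M₀=3 kN·m at a=18/5 m (b=L-a=12/5):
  R_A = 6M₀ab/L³ = 6·3·(18/5)·(12/5)/6³ = 18/25 kN
  M_A = M₀b(2a-b)/L² = 3·(12/5)·(2·(18/5)-(12/5))/6² = 24/25 kN·m
  R_B = -6M₀ab/L³ = -6·3·(18/5)·(12/5)/6³ = -18/25 kN
  M_B = M₀a(2b-a)/L² = 3·(18/5)·(2·(12/5)-(18/5))/6² = 9/25 kN·m
Superposition: R_A = 1067/100 kN, M_A = 1181/100 kN·m, R_B = 633/100 kN, M_B = -679/100 kN·m

R_A = 1067/100 kN, M_A = 1181/100 kN·m, R_B = 633/100 kN, M_B = -679/100 kN·m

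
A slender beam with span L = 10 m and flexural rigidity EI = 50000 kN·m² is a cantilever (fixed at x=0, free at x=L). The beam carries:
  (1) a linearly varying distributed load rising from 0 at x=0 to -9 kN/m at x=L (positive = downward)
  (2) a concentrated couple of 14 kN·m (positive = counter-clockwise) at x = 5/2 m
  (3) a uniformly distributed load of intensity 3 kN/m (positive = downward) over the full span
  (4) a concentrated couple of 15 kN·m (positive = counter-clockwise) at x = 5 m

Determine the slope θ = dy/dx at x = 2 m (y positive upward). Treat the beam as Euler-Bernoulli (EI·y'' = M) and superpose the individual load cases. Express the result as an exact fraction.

θ(2) = 1623/250000 rad

Load 1 — triangular load w₀=-9 kN/m (0→w₀ over full span):
  θ_1 = (w₀Lx²/4-w₀L²x/3-w₀x⁴/(24L))/EI = ((-9)·10·2²/4-(-9)·10²·2/3-(-9)·2⁴/(24·10))/50000 = 2553/250000 rad
Load 2 — applied couple M₀=14 kN·m at a=5/2 m (b=L-a=15/2):
  θ_2 = M₀x/EI  [x≤a] = 14·2/50000 = 7/12500 rad
Load 3 — uniform load w=3 kN/m over full span:
  θ_3 = -wx(x²-3Lx+3L²)/(6EI) = -3·2·(2²-3·10·2+3·10²)/(6·50000) = -61/12500 rad
Load 4 — applied couple M₀=15 kN·m at a=5 m (b=L-a=5):
  θ_4 = M₀x/EI  [x≤a] = 15·2/50000 = 3/5000 rad
Superposition: θ = Σ θ_i = 1623/250000 rad ≈ 0.006492 rad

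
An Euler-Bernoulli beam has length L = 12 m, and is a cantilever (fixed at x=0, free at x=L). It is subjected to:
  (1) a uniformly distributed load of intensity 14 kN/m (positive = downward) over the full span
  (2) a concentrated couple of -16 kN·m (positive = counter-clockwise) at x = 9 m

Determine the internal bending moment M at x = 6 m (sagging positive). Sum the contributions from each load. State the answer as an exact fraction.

Load 1 — uniform load w=14 kN/m over full span:
  M_1 = -w(L-x)²/2 = -14·(12-6)²/2 = -252 kN·m
Load 2 — applied couple M₀=-16 kN·m at a=9 m (b=L-a=3):
  M_2 = M₀  [x≤a] = (-16) = -16 kN·m
Superposition: M = Σ M_i = -268 kN·m ≈ -268.000000 kN·m

M(6) = -268 kN·m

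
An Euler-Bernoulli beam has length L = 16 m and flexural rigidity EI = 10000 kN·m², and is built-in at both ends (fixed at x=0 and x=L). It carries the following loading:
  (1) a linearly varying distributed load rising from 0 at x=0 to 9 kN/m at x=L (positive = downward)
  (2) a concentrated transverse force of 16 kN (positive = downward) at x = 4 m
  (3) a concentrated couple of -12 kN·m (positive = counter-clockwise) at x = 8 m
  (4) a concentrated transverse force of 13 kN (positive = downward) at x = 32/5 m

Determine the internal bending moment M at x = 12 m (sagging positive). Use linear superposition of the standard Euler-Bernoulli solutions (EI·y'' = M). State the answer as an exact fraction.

Load 1 — triangular load w₀=9 kN/m (0→w₀ over full span):
  M_1 = 3w₀Lx/20 - w₀L²/30 - w₀x³/(6L) = 3·9·16·12/20 - 9·16²/30 - 9·12³/(6·16) = 102/5 kN·m
Load 2 — point force P=16 kN at a=4 m (b=L-a=12):
  M_2 = Pa²(a+3b)(L-x)/L³ - Pa²b/L²  [x>a] = 16·4²·(4+3·12)·(16-12)/16³ - 16·4²·12/16² = -2 kN·m
Load 3 — applied couple M₀=-12 kN·m at a=8 m (b=L-a=8):
  M_3 = R_Ax - M_A - M₀  [x>a] with R_A=-9/8, M_A=-3 = (-9/8)·12 - (-3) - (-12) = 3/2 kN·m
Load 4 — point force P=13 kN at a=32/5 m (b=L-a=48/5):
  M_4 = Pa²(a+3b)(L-x)/L³ - Pa²b/L²  [x>a] = 13·(32/5)²·((32/5)+3·(48/5))·(16-12)/16³ - 13·(32/5)²·(48/5)/16² = -208/125 kN·m
Superposition: M = Σ M_i = 4559/250 kN·m ≈ 18.236000 kN·m

M(12) = 4559/250 kN·m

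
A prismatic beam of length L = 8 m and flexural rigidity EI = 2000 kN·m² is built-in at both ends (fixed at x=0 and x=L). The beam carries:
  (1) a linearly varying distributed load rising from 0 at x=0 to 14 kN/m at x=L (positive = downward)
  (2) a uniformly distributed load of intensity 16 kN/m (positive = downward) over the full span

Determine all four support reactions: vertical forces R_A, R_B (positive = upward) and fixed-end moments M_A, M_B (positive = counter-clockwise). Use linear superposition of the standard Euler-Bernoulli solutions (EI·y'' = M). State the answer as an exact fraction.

Load 1 — triangular load w₀=14 kN/m (0→w₀ over full span):
  R_A = 3w₀L/20 = 3·14·8/20 = 84/5 kN
  M_A = w₀L²/30 = 14·8²/30 = 448/15 kN·m
  R_B = 7w₀L/20 = 7·14·8/20 = 196/5 kN
  M_B = -w₀L²/20 = -14·8²/20 = -224/5 kN·m
Load 2 — uniform load w=16 kN/m over full span:
  R_A = wL/2 = 16·8/2 = 64 kN
  M_A = wL²/12 = 16·8²/12 = 256/3 kN·m
  R_B = wL/2 = 16·8/2 = 64 kN
  M_B = -wL²/12 = -16·8²/12 = -256/3 kN·m
Superposition: R_A = 404/5 kN, M_A = 576/5 kN·m, R_B = 516/5 kN, M_B = -1952/15 kN·m

R_A = 404/5 kN, M_A = 576/5 kN·m, R_B = 516/5 kN, M_B = -1952/15 kN·m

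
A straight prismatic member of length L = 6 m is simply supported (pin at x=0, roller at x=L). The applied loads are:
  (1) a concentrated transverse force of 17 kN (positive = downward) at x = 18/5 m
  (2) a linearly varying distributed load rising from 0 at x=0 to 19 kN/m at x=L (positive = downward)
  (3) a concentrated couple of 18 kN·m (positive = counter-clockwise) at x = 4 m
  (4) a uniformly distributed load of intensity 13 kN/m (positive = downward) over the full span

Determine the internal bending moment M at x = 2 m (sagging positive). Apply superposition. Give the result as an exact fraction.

M(2) = 4742/45 kN·m

Load 1 — point force P=17 kN at a=18/5 m (b=L-a=12/5):
  M_1 = Pbx/L  [x≤a] = 17·(12/5)·2/6 = 68/5 kN·m
Load 2 — triangular load w₀=19 kN/m (0→w₀ over full span):
  M_2 = w₀Lx/6 - w₀x³/(6L) = 19·6·2/6 - 19·2³/(6·6) = 304/9 kN·m
Load 3 — applied couple M₀=18 kN·m at a=4 m (b=L-a=2):
  M_3 = M₀x/L  [x≤a] = 18·2/6 = 6 kN·m
Load 4 — uniform load w=13 kN/m over full span:
  M_4 = wx(L-x)/2 = 13·2·(6-2)/2 = 52 kN·m
Superposition: M = Σ M_i = 4742/45 kN·m ≈ 105.377778 kN·m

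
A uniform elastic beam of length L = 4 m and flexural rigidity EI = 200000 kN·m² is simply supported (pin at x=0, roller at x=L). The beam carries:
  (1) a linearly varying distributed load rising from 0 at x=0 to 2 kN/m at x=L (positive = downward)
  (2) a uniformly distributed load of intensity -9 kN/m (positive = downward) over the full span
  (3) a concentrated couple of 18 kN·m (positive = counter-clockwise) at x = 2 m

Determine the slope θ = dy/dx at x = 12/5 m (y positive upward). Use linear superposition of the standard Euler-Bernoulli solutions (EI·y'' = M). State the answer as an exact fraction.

Load 1 — triangular load w₀=2 kN/m (0→w₀ over full span):
  θ_1 = -w₀(7L⁴-30L²x²+15x⁴)/(360LEI) = -2·(7·4⁴-30·4²·(12/5)²+15·(12/5)⁴)/(360·4·200000) = 58/17578125 rad
Load 2 — uniform load w=-9 kN/m over full span:
  θ_2 = -w(L³-6Lx²+4x³)/(24EI) = -(-9)·(4³-6·4·(12/5)²+4·(12/5)³)/(24·200000) = -111/3125000 rad
Load 3 — applied couple M₀=18 kN·m at a=2 m (b=L-a=2):
  θ_3 = (M₀x²/(2L)-M₀(x-a)+C₁)/EI  [x>a] with C₁=M₀(3b²-L²)/(6L)=-3 = (18·(12/5)²/(2·4)-18·((12/5)-2)+(-3))/200000 = 69/5000000 rad
Superposition: θ = Σ θ_i = -20723/1125000000 rad ≈ -0.000018 rad

θ(12/5) = -20723/1125000000 rad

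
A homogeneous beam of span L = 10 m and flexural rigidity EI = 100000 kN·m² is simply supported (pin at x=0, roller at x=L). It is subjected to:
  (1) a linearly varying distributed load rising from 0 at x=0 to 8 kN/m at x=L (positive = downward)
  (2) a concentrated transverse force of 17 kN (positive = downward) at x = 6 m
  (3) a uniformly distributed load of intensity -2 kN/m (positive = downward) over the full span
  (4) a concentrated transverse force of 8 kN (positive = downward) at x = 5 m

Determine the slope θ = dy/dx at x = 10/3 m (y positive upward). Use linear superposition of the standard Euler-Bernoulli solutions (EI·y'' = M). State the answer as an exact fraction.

Load 1 — triangular load w₀=8 kN/m (0→w₀ over full span):
  θ_1 = -w₀(7L⁴-30L²x²+15x⁴)/(360LEI) = -8·(7·10⁴-30·10²·(10/3)²+15·(10/3)⁴)/(360·10·100000) = -26/30375 rad
Load 2 — point force P=17 kN at a=6 m (b=L-a=4):
  θ_2 = -Pb(L²-b²-3x²)/(6LEI)  [x≤a] = -17·4·(10²-4²-3·(10/3)²)/(6·10·100000) = -323/562500 rad
Load 3 — uniform load w=-2 kN/m over full span:
  θ_3 = -w(L³-6Lx²+4x³)/(24EI) = -(-2)·(10³-6·10·(10/3)²+4·(10/3)³)/(24·100000) = 13/32400 rad
Load 4 — point force P=8 kN at a=5 m (b=L-a=5):
  θ_4 = -Pb(L²-b²-3x²)/(6LEI)  [x≤a] = -8·5·(10²-5²-3·(10/3)²)/(6·10·100000) = -1/3600 rad
Superposition: θ = Σ θ_i = -9923/7593750 rad ≈ -0.001307 rad

θ(10/3) = -9923/7593750 rad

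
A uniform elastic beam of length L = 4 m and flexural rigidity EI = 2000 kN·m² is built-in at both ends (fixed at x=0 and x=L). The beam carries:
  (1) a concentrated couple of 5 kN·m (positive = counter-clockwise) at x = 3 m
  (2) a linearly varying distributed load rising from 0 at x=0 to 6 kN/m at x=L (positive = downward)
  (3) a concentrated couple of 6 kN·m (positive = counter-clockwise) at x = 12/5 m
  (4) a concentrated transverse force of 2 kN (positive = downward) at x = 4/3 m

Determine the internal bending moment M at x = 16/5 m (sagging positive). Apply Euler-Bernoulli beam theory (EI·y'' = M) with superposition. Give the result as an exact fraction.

M(16/5) = -11233/3600 kN·m

Load 1 — applied couple M₀=5 kN·m at a=3 m (b=L-a=1):
  M_1 = R_Ax - M_A - M₀  [x>a] with R_A=45/32, M_A=25/16 = (45/32)·(16/5) - (25/16) - 5 = -33/16 kN·m
Load 2 — triangular load w₀=6 kN/m (0→w₀ over full span):
  M_2 = 3w₀Lx/20 - w₀L²/30 - w₀x³/(6L) = 3·6·4·(16/5)/20 - 6·4²/30 - 6·(16/5)³/(6·4) = 16/125 kN·m
Load 3 — applied couple M₀=6 kN·m at a=12/5 m (b=L-a=8/5):
  M_3 = R_Ax - M_A - M₀  [x>a] with R_A=54/25, M_A=48/25 = (54/25)·(16/5) - (48/25) - 6 = -126/125 kN·m
Load 4 — point force P=2 kN at a=4/3 m (b=L-a=8/3):
  M_4 = Pa²(a+3b)(L-x)/L³ - Pa²b/L²  [x>a] = 2·(4/3)²·((4/3)+3·(8/3))·(4-(16/5))/4³ - 2·(4/3)²·(8/3)/4² = -8/45 kN·m
Superposition: M = Σ M_i = -11233/3600 kN·m ≈ -3.120278 kN·m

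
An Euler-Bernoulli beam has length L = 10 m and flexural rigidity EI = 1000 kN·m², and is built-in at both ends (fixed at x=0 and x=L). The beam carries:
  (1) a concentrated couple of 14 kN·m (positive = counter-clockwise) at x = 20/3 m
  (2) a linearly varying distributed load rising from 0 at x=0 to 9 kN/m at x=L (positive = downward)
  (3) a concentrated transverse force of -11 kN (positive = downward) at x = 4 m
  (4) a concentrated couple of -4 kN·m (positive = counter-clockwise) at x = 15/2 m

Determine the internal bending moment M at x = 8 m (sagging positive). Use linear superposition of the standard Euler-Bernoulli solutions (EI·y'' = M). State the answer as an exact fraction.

Load 1 — applied couple M₀=14 kN·m at a=20/3 m (b=L-a=10/3):
  M_1 = R_Ax - M_A - M₀  [x>a] with R_A=28/15, M_A=14/3 = (28/15)·8 - (14/3) - 14 = -56/15 kN·m
Load 2 — triangular load w₀=9 kN/m (0→w₀ over full span):
  M_2 = 3w₀Lx/20 - w₀L²/30 - w₀x³/(6L) = 3·9·10·8/20 - 9·10²/30 - 9·8³/(6·10) = 6/5 kN·m
Load 3 — point force P=-11 kN at a=4 m (b=L-a=6):
  M_3 = Pa²(a+3b)(L-x)/L³ - Pa²b/L²  [x>a] = (-11)·4²·(4+3·6)·(10-8)/10³ - (-11)·4²·6/10² = 352/125 kN·m
Load 4 — applied couple M₀=-4 kN·m at a=15/2 m (b=L-a=5/2):
  M_4 = R_Ax - M_A - M₀  [x>a] with R_A=-9/20, M_A=-5/4 = (-9/20)·8 - (-5/4) - (-4) = 33/20 kN·m
Superposition: M = Σ M_i = 2899/1500 kN·m ≈ 1.932667 kN·m

M(8) = 2899/1500 kN·m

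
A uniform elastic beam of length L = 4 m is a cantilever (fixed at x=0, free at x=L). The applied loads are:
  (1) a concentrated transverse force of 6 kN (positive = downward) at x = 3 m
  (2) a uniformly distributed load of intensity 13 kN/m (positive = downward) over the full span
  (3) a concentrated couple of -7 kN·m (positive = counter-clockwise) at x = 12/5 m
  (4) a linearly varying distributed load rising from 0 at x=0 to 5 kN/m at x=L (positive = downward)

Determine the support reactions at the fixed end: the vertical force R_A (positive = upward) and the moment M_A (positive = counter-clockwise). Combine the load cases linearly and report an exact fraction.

Load 1 — point force P=6 kN at a=3 m (b=L-a=1):
  R_A = P = 6 kN
  M_A = Pa = 6·3 = 18 kN·m
Load 2 — uniform load w=13 kN/m over full span:
  R_A = wL = 13·4 = 52 kN
  M_A = wL²/2 = 13·4²/2 = 104 kN·m
Load 3 — applied couple M₀=-7 kN·m at a=12/5 m (b=L-a=8/5):
  R_A = 0 kN
  M_A = -M₀ = -(-7) = 7 kN·m
Load 4 — triangular load w₀=5 kN/m (0→w₀ over full span):
  R_A = w₀L/2 = 5·4/2 = 10 kN
  M_A = w₀L²/3 = 5·4²/3 = 80/3 kN·m
Superposition: R_A = 68 kN, M_A = 467/3 kN·m

R_A = 68 kN, M_A = 467/3 kN·m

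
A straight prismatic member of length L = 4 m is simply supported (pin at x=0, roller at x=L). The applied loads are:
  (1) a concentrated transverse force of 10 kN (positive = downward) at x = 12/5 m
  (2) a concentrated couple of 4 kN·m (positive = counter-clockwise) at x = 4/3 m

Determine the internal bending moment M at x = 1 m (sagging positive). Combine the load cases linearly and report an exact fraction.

M(1) = 5 kN·m

Load 1 — point force P=10 kN at a=12/5 m (b=L-a=8/5):
  M_1 = Pbx/L  [x≤a] = 10·(8/5)·1/4 = 4 kN·m
Load 2 — applied couple M₀=4 kN·m at a=4/3 m (b=L-a=8/3):
  M_2 = M₀x/L  [x≤a] = 4·1/4 = 1 kN·m
Superposition: M = Σ M_i = 5 kN·m ≈ 5.000000 kN·m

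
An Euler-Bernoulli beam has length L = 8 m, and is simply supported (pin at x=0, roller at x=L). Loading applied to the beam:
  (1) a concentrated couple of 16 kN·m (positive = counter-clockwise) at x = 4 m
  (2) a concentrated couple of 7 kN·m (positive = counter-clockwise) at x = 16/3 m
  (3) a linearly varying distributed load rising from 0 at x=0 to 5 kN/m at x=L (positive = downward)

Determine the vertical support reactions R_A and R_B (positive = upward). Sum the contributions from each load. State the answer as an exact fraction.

Load 1 — applied couple M₀=16 kN·m at a=4 m (b=L-a=4):
  R_A = M₀/L = 16/8 = 2 kN
  R_B = -M₀/L = -16/8 = -2 kN
Load 2 — applied couple M₀=7 kN·m at a=16/3 m (b=L-a=8/3):
  R_A = M₀/L = 7/8 kN
  R_B = -M₀/L = -7/8 kN
Load 3 — triangular load w₀=5 kN/m (0→w₀ over full span):
  R_A = w₀L/6 = 5·8/6 = 20/3 kN
  R_B = w₀L/3 = 5·8/3 = 40/3 kN
Superposition: R_A = 229/24 kN, R_B = 251/24 kN

R_A = 229/24 kN, R_B = 251/24 kN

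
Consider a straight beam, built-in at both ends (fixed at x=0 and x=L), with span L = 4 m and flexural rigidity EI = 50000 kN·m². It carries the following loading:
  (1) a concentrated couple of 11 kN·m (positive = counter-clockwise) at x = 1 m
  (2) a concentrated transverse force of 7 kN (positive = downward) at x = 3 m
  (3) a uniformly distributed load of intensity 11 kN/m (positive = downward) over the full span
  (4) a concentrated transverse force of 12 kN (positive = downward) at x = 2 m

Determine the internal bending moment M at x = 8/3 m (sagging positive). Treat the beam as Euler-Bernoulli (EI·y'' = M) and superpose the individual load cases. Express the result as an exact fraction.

M(8/3) = 281/36 kN·m

Load 1 — applied couple M₀=11 kN·m at a=1 m (b=L-a=3):
  M_1 = R_Ax - M_A - M₀  [x>a] with R_A=99/32, M_A=-33/16 = (99/32)·(8/3) - (-33/16) - 11 = -11/16 kN·m
Load 2 — point force P=7 kN at a=3 m (b=L-a=1):
  M_2 = Pb²(3a+b)x/L³ - Pab²/L²  [x≤a] = 7·1²·(3·3+1)·(8/3)/4³ - 7·3·1²/4² = 77/48 kN·m
Load 3 — uniform load w=11 kN/m over full span:
  M_3 = wLx/2 - wL²/12 - wx²/2 = 11·4·(8/3)/2 - 11·4²/12 - 11·(8/3)²/2 = 44/9 kN·m
Load 4 — point force P=12 kN at a=2 m (b=L-a=2):
  M_4 = Pa²(a+3b)(L-x)/L³ - Pa²b/L²  [x>a] = 12·2²·(2+3·2)·(4-(8/3))/4³ - 12·2²·2/4² = 2 kN·m
Superposition: M = Σ M_i = 281/36 kN·m ≈ 7.805556 kN·m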